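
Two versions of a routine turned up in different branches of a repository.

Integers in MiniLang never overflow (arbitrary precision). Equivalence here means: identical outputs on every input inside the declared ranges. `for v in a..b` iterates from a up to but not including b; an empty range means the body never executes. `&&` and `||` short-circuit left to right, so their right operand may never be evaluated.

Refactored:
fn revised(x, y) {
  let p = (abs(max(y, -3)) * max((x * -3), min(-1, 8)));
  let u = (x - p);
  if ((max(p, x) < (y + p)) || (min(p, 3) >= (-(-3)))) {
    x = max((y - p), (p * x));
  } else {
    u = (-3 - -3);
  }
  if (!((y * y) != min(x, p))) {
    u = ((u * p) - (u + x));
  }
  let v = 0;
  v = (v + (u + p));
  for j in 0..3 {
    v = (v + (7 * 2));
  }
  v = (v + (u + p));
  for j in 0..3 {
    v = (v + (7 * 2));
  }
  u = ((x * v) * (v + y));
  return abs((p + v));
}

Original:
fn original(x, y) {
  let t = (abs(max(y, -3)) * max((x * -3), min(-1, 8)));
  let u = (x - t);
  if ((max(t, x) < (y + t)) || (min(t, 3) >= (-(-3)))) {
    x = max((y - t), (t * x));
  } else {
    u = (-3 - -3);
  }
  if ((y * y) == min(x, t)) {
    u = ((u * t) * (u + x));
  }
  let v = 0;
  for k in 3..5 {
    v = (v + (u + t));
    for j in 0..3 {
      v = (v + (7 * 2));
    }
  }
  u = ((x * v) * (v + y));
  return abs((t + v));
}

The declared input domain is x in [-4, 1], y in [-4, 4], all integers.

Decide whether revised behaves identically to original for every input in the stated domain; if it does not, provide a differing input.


At x=1, y=0: original gives 84, revised gives 82.
verdict: not equivalent; witness: x=1, y=0


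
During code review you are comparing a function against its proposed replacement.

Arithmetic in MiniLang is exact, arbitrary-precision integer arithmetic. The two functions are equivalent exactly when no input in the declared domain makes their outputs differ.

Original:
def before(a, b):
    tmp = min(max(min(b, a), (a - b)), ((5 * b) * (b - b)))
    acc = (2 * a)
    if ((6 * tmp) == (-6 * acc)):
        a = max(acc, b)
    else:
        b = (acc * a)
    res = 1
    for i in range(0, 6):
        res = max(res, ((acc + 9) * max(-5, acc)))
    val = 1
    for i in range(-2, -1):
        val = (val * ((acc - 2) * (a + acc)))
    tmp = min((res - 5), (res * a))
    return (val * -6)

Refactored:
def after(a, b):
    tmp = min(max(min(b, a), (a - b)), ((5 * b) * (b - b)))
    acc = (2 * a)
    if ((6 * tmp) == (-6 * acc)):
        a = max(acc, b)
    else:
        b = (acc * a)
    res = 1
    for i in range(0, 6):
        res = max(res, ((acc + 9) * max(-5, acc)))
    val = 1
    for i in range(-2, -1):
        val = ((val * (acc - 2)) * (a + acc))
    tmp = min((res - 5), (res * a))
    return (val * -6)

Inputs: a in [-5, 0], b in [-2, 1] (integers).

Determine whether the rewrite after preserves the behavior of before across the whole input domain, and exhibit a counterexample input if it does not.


The two are interchangeable: same computation, different form, and every declared input agrees.
One worked example (a=-4, b=-1) — before: tmp becomes -3; next acc becomes -8; next ((6 * tmp) == (-6 * acc)) evaluates to false; next b becomes 32; next res becomes 1; next at i=0:; next res becomes 1; next at i=1:; next res becomes 1; next at i=2:; next res becomes 1; next at i=3:; next res becomes 1; next at i=4:; next res becomes 1; next at i=5:; next res becomes 1; next val becomes 1; next at i=-2:; next val becomes 120; next tmp becomes -4; next final value -720; after: tmp becomes -3; next acc becomes -8; next ((6 * tmp) == (-6 * acc)) evaluates to false; next b becomes 32; next res becomes 1; next at i=0:; next res becomes 1; next at i=1:; next res becomes 1; next at i=2:; next res becomes 1; next at i=3:; next res becomes 1; next at i=4:; next res becomes 1; next at i=5:; next res becomes 1; next val becomes 1; next at i=-2:; next val becomes 120; next tmp becomes -4; next final value -720; agreement on -720.
Across all 24 domain points the two functions coincide.
verdict: equivalent


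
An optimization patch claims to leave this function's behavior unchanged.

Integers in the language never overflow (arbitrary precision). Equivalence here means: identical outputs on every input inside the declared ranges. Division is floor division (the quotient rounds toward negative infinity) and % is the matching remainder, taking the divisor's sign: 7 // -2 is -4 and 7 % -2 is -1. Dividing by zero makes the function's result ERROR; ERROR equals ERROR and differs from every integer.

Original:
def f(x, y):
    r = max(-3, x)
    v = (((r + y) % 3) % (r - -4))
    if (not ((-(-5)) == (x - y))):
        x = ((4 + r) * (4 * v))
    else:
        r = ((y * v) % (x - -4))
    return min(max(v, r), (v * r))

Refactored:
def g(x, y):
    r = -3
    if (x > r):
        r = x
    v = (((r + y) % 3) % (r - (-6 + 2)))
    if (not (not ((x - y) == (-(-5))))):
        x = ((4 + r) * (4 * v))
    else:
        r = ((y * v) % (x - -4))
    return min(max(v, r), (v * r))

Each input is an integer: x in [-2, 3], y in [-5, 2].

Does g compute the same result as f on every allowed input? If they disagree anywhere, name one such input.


Evaluate both at x=-2, y=-3.
f: r becomes -2; next v becomes 1; next (not ((-(-5)) == (x - y))) evaluates to true; next x becomes 8; next final value -2
g: r becomes -3; next (x > r) evaluates to true; next r becomes -2; next v becomes 1; next (not (not ((x - y) == (-(-5))))) evaluates to false; next r becomes 1; next final value 1
-2 against 1: the behavior changed.
verdict: not equivalent; witness: x=-2, y=-3


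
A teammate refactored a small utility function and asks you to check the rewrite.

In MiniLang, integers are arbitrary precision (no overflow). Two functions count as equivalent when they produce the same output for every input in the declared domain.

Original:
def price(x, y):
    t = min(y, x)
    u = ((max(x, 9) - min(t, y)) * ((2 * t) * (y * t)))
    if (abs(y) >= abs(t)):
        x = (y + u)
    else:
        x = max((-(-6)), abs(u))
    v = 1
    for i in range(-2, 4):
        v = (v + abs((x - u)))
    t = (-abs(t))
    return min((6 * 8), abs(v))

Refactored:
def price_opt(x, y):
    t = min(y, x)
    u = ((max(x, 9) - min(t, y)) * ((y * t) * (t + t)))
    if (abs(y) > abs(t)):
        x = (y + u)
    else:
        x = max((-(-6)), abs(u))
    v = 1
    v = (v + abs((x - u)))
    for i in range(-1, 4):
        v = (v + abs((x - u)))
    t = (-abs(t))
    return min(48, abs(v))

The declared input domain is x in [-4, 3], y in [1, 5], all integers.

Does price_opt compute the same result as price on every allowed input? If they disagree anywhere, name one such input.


These are not equivalent — on x=-4, y=4 the outputs split (25 vs 1).
price: t = -4; u = 1664; (abs(y) >= abs(t)) -> true; x = 1668; v = 1; [i=-2]; v = 5; [i=-1]; v = 9; [i=0]; v = 13; [i=1]; v = 17; [i=2]; v = 21; [i=3]; v = 25; t = -4; return 25
price_opt: t = -4; u = 1664; (abs(y) > abs(t)) -> false; x = 1664; v = 1; v = 1; [i=-1]; v = 1; [i=0]; v = 1; [i=1]; v = 1; [i=2]; v = 1; [i=3]; v = 1; t = -4; return 1
verdict: not equivalent; witness: x=-4, y=4


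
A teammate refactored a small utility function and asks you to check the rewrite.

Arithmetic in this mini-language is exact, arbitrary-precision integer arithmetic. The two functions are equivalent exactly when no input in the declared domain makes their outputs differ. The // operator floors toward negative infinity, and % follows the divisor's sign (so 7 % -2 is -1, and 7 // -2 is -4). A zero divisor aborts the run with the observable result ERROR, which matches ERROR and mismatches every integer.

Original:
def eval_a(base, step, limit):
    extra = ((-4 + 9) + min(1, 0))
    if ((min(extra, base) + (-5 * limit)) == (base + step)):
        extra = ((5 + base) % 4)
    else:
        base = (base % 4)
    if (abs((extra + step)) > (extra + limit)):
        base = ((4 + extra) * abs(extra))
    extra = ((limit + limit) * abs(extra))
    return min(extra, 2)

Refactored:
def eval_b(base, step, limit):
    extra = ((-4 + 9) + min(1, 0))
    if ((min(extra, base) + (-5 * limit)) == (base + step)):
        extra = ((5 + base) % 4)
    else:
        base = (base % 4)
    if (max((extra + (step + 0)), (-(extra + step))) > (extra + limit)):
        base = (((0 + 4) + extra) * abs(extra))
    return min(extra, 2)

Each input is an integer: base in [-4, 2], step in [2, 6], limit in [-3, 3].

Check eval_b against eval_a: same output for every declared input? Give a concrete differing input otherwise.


Try base=-4, step=2, limit=-3.
eval_a: extra = 5; ((min(extra, base) + (-5 * limit)) == (base + step)) -> false; base = 0; (abs((extra + step)) > (extra + limit)) -> true; base = 45; extra = -30; return -30
eval_b: extra = 5; ((min(extra, base) + (-5 * limit)) == (base + step)) -> false; base = 0; (max((extra + (step + 0)), (-(extra + step))) > (extra + limit)) -> true; base = 45; return 2
-30 against 2: the behavior changed.
verdict: not equivalent; witness: base=-4, step=2, limit=-3


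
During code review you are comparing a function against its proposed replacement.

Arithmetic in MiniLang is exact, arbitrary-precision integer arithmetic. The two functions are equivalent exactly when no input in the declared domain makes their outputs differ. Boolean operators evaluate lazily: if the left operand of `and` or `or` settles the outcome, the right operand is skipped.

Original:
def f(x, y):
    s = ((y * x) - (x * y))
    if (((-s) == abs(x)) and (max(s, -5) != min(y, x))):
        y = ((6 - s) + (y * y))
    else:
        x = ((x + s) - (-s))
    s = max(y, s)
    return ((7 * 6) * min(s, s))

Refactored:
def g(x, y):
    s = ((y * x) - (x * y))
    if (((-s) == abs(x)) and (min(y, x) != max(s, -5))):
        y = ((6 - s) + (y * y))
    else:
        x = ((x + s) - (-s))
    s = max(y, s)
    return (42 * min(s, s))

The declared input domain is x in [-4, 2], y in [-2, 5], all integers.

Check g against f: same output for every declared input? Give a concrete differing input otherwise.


Changes here: constant usage differs; and arithmetic usage differs; the full 56-point sweep finds no disagreement.
verdict: equivalent


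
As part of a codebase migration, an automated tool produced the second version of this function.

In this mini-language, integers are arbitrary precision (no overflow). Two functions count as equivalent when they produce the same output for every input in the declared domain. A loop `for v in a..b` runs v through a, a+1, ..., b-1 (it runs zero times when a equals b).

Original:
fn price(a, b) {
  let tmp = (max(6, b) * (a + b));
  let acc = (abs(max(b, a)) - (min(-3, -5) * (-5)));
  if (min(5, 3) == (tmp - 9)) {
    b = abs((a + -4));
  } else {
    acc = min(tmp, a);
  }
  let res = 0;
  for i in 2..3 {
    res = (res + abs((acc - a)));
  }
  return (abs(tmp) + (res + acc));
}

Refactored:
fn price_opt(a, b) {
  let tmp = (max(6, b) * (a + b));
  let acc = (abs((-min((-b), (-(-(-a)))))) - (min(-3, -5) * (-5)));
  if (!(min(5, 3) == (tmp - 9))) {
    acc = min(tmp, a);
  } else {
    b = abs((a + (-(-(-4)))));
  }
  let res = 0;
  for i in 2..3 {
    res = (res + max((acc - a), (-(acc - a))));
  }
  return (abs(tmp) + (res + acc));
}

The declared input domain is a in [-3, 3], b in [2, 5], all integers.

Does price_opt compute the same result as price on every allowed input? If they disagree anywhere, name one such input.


The two versions differ — the changes include arithmetic usage differs, plus boolean connective usage differs, plus min/max/abs usage differs.
Spot check at a=2, b=4 — price: tmp := 36 | acc := -21 | (min(5, 3) == (tmp - 9)): false | acc := 2 | res := 0 | iter i=2: | res := 0 | result 38. price_opt: tmp := 36 | acc := -21 | (!(min(5, 3) == (tmp - 9))): true | acc := 2 | res := 0 | iter i=2: | res := 0 | result 38. Both give 38.
Checked all 28 inputs in the declared domain: the outputs agree on every one.
verdict: equivalent


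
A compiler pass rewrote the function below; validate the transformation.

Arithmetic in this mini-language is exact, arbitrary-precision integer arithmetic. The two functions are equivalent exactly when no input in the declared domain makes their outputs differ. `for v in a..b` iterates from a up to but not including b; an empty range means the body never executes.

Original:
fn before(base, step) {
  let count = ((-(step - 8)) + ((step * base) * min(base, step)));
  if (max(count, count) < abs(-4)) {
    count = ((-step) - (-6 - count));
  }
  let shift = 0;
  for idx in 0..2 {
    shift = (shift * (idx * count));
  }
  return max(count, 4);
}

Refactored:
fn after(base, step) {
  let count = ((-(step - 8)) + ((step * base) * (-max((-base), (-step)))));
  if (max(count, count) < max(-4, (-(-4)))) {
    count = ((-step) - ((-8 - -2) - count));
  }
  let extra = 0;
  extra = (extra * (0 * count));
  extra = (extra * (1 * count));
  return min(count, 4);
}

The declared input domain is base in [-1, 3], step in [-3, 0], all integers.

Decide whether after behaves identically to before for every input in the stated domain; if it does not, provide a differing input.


Consider the input base=-1, step=-3.
before: count := 2 | (max(count, count) < abs(-4)): true | count := 11 | shift := 0 | iter idx=0: | shift := 0 | iter idx=1: | shift := 0 | result 11
after: count := 2 | (max(count, count) < max(-4, (-(-4)))): true | count := 11 | extra := 0 | extra := 0 | extra := 0 | result 4
11 vs 4 — the two versions disagree here.
verdict: not equivalent; witness: base=-1, step=-3


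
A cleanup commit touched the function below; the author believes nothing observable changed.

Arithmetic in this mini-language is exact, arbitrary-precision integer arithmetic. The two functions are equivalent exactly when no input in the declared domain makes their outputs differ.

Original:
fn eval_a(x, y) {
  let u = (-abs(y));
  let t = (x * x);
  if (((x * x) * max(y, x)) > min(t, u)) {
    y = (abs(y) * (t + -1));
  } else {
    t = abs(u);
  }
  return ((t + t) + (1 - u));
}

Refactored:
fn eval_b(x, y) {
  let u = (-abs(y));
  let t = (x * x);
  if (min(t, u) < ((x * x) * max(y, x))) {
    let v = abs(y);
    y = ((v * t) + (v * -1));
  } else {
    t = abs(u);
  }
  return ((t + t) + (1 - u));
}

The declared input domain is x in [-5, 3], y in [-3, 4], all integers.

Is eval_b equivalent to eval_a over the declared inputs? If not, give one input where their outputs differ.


Changes here: comparison usage differs, plus arithmetic usage differs, plus statement counts differ, plus local variable names differ; the full 72-point sweep finds no disagreement.
verdict: equivalent


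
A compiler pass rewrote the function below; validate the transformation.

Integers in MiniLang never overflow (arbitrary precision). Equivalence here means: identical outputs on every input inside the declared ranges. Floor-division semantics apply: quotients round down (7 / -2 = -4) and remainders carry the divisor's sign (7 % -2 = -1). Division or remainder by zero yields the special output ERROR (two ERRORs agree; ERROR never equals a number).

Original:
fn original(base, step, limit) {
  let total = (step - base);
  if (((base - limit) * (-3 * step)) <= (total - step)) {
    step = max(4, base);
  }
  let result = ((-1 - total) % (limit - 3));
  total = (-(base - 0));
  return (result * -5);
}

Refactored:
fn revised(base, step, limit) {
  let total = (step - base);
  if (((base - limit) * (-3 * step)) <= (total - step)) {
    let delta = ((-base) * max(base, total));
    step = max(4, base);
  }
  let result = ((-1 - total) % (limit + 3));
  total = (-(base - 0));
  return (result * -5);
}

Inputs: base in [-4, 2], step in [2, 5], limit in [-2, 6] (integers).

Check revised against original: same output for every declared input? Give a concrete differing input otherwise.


There is a counterexample at base=-4, step=2, limit=-2: 10 on one side, 0 on the other.
original: total becomes 6; next (((base - limit) * (-3 * step)) <= (total - step)) evaluates to false; next result becomes -2; next total becomes 4; next final value 10
revised: total becomes 6; next (((base - limit) * (-3 * step)) <= (total - step)) evaluates to false; next result becomes 0; next total becomes 4; next final value 0
verdict: not equivalent; witness: base=-4, step=2, limit=-2


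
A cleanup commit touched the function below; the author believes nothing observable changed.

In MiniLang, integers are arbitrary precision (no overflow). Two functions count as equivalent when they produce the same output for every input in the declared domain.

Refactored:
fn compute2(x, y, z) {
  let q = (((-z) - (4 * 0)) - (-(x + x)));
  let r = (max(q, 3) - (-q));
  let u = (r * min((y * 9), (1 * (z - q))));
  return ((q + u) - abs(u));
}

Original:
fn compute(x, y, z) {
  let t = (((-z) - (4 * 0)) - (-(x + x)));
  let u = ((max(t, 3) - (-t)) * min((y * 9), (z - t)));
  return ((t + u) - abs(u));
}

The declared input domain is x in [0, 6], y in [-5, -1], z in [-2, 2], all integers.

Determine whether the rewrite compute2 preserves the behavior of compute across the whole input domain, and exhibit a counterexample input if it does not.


Although local variable names differ; and arithmetic usage differs; and statement counts differ; and constant usage differs, 175/175 inputs agree.
verdict: equivalent


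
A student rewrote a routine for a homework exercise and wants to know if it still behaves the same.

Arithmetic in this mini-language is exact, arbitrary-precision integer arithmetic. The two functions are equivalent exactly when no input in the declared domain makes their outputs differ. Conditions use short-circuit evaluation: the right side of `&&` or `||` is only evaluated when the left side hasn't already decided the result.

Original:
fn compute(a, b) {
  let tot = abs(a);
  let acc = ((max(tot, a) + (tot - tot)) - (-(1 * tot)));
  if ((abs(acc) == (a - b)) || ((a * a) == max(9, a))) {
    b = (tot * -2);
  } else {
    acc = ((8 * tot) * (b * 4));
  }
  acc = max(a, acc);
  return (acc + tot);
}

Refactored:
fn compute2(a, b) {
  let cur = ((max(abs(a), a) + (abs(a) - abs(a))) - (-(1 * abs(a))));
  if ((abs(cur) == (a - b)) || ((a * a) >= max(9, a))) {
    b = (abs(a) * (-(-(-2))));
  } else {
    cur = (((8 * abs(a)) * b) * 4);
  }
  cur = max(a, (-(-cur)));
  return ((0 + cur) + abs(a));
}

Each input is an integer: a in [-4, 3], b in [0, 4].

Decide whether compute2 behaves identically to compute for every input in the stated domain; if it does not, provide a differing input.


Take a=-4, b=0.
compute: tot becomes 4; next acc becomes 8; next ((abs(acc) == (a - b)) || ((a * a) == max(9, a))) evaluates to false; next acc becomes 0; next acc becomes 0; next final value 4
compute2: cur becomes 8; next ((abs(cur) == (a - b)) || ((a * a) >= max(9, a))) evaluates to true; next b becomes -8; next cur becomes 8; next final value 12
4 != 12, so the rewrite changes behavior.
verdict: not equivalent; witness: a=-4, b=0


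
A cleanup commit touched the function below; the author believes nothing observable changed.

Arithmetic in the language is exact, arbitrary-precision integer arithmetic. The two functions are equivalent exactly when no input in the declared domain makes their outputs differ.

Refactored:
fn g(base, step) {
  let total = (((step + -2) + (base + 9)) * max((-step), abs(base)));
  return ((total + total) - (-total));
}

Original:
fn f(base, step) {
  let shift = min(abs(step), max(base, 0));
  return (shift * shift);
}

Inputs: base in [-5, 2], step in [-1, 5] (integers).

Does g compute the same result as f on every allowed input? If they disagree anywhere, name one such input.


These are not equivalent — on base=-5, step=-1 the outputs split (0 vs 15).
f: shift=0, then returns 0
g: total=5, then returns 15
verdict: not equivalent; witness: base=-5, step=-1


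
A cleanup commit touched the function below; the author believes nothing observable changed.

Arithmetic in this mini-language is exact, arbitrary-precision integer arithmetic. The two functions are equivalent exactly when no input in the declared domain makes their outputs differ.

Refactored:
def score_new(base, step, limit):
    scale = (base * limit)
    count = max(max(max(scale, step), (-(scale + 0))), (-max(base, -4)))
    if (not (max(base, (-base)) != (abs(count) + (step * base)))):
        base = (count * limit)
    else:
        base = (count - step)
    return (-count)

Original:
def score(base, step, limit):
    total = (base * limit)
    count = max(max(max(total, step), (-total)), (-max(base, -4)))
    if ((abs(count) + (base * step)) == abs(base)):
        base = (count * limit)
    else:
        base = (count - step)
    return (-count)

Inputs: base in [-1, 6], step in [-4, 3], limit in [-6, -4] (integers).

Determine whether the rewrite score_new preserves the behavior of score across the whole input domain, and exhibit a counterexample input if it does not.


The two are interchangeable: comparison usage differs, and local variable names differ, and min/max/abs usage differs, and boolean connective usage differs, and arithmetic usage differs, and constant usage differs, and every declared input agrees.
As a probe, take base=-1, step=2, limit=-6: score runs total = 6; count = 6; ((abs(count) + (base * step)) == abs(base)) -> false; base = 4; return -6; score_new runs scale = 6; count = 6; (not (max(base, (-base)) != (abs(count) + (step * base)))) -> false; base = 4; return -6; both end at -6.
Across all 192 domain points the two functions coincide.
verdict: equivalent


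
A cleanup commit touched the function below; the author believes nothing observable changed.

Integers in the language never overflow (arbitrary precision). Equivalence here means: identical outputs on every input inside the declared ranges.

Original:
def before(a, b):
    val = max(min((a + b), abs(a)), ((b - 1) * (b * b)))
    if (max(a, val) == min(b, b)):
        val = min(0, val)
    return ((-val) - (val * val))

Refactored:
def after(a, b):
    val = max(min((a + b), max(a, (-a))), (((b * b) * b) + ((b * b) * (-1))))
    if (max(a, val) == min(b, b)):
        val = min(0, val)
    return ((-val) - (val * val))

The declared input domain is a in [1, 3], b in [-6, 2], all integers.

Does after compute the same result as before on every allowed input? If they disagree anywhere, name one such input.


Side by side, the visible changes include: min/max/abs usage differs, arithmetic usage differs.
Tracing a=3, b=-6: before: val=-3, then (max(a, val) == min(b, b)) is false, then returns -6 | after: val=-3, then (max(a, val) == min(b, b)) is false, then returns -6 — matching result -6.
Across all 27 domain points the two functions coincide.
verdict: equivalent


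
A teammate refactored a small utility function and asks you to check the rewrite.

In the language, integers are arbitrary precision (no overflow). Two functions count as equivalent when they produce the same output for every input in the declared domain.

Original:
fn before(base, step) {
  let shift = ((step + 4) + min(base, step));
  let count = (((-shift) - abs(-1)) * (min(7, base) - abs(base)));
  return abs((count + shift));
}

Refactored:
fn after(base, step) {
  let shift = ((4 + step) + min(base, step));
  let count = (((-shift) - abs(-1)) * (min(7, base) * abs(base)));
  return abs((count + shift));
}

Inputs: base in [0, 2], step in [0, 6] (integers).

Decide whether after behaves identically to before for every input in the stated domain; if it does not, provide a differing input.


Not equivalent: base=1, step=0 separates them (4 vs 1).
before: shift := 4 | count := 0 | result 4
after: shift := 4 | count := -5 | result 1
verdict: not equivalent; witness: base=1, step=0


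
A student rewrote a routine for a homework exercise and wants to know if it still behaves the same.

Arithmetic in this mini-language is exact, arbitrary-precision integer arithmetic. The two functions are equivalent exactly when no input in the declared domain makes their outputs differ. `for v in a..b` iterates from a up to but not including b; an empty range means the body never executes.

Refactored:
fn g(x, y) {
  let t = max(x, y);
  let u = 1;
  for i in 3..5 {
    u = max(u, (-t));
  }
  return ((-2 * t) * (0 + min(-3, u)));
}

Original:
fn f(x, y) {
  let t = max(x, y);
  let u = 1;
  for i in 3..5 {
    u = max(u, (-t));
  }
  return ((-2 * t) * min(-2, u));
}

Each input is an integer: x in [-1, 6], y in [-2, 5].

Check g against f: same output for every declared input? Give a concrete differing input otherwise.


Try x=-1, y=-2.
f: t=-1, then u=1, then (i=3), then u=1, then (i=4), then u=1, then returns -4
g: t=-1, then u=1, then (i=3), then u=1, then (i=4), then u=1, then returns -6
-4 against -6: the behavior changed.
verdict: not equivalent; witness: x=-1, y=-2


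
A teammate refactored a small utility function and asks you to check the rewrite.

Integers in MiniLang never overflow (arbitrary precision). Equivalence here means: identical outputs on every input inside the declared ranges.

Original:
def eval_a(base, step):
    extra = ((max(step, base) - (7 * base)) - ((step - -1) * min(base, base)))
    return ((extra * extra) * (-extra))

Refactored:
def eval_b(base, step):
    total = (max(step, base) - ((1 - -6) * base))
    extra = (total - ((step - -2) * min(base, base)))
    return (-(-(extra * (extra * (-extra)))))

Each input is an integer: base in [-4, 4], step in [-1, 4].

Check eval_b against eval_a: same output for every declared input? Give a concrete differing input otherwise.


Take base=-4, step=-1.
eval_a: extra becomes 27; next final value -19683
eval_b: total becomes 27; next extra becomes 31; next final value -29791
-19683 != -29791, so the rewrite changes behavior.
verdict: not equivalent; witness: base=-4, step=-1


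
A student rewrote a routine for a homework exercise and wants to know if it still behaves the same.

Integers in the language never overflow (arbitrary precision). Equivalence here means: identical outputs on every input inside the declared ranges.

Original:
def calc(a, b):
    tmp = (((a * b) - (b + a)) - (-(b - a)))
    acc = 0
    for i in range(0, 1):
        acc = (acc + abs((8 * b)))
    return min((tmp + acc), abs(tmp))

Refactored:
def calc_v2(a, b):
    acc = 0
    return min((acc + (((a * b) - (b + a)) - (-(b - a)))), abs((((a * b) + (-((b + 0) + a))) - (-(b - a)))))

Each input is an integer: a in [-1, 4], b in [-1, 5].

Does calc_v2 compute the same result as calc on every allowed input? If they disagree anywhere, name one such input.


There is a counterexample at a=-1, b=3: 1 on one side, -1 on the other.
calc: tmp becomes -1; next acc becomes 0; next at i=0:; next acc becomes 24; next final value 1
calc_v2: acc becomes 0; next final value -1
verdict: not equivalent; witness: a=-1, b=3


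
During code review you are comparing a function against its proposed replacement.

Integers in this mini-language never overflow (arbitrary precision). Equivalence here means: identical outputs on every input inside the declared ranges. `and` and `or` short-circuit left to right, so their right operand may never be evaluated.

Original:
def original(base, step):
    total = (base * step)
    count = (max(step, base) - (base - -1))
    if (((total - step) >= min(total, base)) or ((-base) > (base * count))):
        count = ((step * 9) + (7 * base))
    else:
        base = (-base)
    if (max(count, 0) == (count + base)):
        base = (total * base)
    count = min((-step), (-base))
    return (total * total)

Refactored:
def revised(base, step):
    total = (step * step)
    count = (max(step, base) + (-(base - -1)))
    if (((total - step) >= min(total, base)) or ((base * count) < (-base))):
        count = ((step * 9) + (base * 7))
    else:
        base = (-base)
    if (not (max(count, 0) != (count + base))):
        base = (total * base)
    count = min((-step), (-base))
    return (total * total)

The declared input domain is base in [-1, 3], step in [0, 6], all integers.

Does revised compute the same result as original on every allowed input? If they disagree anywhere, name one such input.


base=-1, step=2 yields 4 from original but 16 from revised.
verdict: not equivalent; witness: base=-1, step=2


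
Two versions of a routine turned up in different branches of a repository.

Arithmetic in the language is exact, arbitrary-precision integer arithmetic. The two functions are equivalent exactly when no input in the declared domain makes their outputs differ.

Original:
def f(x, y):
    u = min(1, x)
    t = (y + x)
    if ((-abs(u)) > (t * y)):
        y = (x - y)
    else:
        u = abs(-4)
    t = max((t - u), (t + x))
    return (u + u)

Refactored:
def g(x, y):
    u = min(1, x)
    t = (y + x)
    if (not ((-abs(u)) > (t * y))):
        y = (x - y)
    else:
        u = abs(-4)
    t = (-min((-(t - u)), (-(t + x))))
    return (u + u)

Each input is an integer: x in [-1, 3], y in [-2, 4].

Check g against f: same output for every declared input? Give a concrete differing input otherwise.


Not equivalent: x=-1, y=-2 separates them (8 vs -2).
f: u becomes -1; next t becomes -3; next ((-abs(u)) > (t * y)) evaluates to false; next u becomes 4; next t becomes -4; next final value 8
g: u becomes -1; next t becomes -3; next (not ((-abs(u)) > (t * y))) evaluates to true; next y becomes 1; next t becomes -2; next final value -2
verdict: not equivalent; witness: x=-1, y=-2


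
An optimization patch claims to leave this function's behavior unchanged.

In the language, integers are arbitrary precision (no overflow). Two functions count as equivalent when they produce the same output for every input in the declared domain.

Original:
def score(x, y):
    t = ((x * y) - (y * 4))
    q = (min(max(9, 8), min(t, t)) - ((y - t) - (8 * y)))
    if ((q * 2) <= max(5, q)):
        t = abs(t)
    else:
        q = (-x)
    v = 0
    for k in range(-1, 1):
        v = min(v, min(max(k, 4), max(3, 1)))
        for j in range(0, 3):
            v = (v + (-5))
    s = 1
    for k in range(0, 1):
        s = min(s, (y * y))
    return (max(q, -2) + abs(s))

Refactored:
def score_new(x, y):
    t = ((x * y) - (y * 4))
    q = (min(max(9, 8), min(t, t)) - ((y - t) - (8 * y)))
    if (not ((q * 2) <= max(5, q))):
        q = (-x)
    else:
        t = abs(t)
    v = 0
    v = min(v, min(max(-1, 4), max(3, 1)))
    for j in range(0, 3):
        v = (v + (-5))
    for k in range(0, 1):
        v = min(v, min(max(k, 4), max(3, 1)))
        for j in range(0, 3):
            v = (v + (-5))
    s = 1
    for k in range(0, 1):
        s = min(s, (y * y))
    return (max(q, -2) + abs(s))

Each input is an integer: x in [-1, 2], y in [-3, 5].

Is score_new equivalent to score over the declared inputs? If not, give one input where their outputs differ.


Changes here: boolean connective usage differs, and arithmetic usage differs, and statement counts differ, and constant usage differs, and loop structure differs, and min/max/abs usage differs; the full 36-point sweep finds no disagreement.
verdict: equivalent


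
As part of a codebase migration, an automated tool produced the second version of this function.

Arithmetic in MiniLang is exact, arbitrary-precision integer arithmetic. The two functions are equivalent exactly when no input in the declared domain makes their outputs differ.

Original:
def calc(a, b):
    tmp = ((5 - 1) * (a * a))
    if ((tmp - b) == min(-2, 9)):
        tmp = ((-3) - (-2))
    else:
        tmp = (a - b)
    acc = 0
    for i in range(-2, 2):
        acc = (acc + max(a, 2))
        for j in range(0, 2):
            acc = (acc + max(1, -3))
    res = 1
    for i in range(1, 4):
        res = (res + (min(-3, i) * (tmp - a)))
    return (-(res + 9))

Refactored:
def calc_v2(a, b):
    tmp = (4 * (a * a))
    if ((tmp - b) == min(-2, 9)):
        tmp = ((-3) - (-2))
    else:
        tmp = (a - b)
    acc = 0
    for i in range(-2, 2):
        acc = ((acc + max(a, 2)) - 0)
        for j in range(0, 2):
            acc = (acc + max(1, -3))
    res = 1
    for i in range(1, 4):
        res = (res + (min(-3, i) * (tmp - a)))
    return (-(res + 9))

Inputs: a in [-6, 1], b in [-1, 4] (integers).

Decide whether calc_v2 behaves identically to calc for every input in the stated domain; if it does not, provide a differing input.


Side by side, the visible changes include: constant usage differs.
One worked example (a=-6, b=0) — calc: tmp := 144 | ((tmp - b) == min(-2, 9)): false | tmp := -6 | acc := 0 | iter i=-2: | acc := 2 | iter j=0: | acc := 3 | iter j=1: | acc := 4 | iter i=-1: | acc := 6 | iter j=0: | acc := 7 | iter j=1: | acc := 8 | iter i=0: | acc := 10 | iter j=0: | acc := 11 | iter j=1: | acc := 12 | iter i=1: | acc := 14 | iter j=0: | acc := 15 | iter j=1: | acc := 16 | res := 1 | iter i=1: | res := 1 | iter i=2: | res := 1 | iter i=3: | res := 1 | result -10; calc_v2: tmp := 144 | ((tmp - b) == min(-2, 9)): false | tmp := -6 | acc := 0 | iter i=-2: | acc := 2 | iter j=0: | acc := 3 | iter j=1: | acc := 4 | iter i=-1: | acc := 6 | iter j=0: | acc := 7 | iter j=1: | acc := 8 | iter i=0: | acc := 10 | iter j=0: | acc := 11 | iter j=1: | acc := 12 | iter i=1: | acc := 14 | iter j=0: | acc := 15 | iter j=1: | acc := 16 | res := 1 | iter i=1: | res := 1 | iter i=2: | res := 1 | iter i=3: | res := 1 | result -10; agreement on -10.
Checked all 48 inputs in the declared domain: the outputs agree on every one.
verdict: equivalent


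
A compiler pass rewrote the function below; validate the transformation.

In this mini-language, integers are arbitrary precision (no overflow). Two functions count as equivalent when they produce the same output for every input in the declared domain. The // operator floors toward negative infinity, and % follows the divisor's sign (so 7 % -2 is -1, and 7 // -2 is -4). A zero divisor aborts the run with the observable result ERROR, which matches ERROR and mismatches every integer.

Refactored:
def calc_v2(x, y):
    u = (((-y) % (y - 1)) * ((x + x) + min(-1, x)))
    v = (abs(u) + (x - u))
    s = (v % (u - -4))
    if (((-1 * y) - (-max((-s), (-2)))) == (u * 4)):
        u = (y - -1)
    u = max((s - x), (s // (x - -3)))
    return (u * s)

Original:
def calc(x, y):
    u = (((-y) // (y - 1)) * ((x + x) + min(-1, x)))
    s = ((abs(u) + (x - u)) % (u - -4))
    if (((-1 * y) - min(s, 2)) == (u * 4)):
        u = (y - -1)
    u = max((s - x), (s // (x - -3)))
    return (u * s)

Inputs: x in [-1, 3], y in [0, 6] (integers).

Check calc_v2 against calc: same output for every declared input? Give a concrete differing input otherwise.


x=-1, y=2 yields 90 from calc but 12 from calc_v2.
verdict: not equivalent; witness: x=-1, y=2


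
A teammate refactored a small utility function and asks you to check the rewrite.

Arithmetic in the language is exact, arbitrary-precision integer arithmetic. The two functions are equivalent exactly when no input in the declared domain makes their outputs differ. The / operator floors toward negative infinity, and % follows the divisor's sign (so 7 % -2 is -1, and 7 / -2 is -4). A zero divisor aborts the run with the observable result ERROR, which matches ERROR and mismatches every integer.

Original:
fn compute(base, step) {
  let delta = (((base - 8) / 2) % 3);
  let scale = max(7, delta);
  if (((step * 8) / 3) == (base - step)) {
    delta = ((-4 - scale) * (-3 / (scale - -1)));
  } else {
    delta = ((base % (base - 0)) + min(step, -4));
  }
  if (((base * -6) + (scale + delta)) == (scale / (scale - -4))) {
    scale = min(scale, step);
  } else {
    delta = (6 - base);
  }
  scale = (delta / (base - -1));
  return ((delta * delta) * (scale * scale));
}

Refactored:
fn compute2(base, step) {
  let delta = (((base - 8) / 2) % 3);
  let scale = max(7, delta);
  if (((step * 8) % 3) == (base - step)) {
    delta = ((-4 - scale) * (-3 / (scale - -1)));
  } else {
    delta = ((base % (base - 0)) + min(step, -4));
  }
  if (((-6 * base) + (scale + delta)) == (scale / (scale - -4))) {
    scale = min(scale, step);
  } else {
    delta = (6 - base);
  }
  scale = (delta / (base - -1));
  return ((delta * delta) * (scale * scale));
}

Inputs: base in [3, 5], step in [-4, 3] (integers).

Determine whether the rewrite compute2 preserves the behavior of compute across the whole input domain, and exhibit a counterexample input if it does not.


On input base=3, step=2, compute returns 0 while compute2 returns 484.
verdict: not equivalent; witness: base=3, step=2


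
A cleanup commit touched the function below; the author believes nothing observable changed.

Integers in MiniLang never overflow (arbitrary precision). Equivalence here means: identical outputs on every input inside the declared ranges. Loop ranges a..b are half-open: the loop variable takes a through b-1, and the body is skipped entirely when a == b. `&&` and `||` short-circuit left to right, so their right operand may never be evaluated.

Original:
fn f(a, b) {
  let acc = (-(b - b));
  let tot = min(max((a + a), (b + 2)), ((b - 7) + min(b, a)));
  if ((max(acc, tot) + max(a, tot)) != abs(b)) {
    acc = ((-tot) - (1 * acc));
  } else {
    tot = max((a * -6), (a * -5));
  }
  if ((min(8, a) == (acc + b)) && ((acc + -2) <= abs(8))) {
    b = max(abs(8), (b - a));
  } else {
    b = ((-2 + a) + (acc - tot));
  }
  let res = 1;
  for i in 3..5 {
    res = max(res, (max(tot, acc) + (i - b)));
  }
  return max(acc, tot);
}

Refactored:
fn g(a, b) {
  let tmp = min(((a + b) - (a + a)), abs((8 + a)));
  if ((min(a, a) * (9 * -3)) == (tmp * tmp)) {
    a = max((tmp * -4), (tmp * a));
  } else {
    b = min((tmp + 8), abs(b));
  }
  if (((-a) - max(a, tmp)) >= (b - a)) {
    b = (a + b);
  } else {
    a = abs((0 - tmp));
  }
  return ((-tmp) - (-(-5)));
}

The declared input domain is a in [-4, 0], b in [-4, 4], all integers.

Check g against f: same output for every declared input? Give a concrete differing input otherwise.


These are not equivalent — on a=-4, b=-4 the outputs split (15 vs -5).
f: acc becomes 0; next tot becomes -15; next ((max(acc, tot) + max(a, tot)) != abs(b)) evaluates to true; next acc becomes 15; next ((min(8, a) == (acc + b)) && ((acc + -2) <= abs(8))) evaluates to false; next b becomes 24; next res becomes 1; next at i=3:; next res becomes 1; next at i=4:; next res becomes 1; next final value 15
g: tmp becomes 0; next ((min(a, a) * (9 * -3)) == (tmp * tmp)) evaluates to false; next b becomes 4; next (((-a) - max(a, tmp)) >= (b - a)) evaluates to false; next a becomes 0; next final value -5
verdict: not equivalent; witness: a=-4, b=-4


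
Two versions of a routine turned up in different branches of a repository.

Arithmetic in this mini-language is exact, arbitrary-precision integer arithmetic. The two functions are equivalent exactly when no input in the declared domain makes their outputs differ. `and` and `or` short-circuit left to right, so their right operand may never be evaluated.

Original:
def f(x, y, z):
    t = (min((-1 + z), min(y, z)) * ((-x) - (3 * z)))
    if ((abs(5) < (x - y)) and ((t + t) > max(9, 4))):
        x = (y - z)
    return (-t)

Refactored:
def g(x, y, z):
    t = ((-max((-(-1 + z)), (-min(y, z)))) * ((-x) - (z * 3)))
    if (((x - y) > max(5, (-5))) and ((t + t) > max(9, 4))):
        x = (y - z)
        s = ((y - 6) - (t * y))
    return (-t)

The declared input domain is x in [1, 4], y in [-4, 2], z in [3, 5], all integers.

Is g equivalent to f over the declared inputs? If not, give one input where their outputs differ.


Equivalent — the differences include statement counts differ; arithmetic usage differs; comparison usage differs; local variable names differ; min/max/abs usage differs; constant usage differs, yet no declared input distinguishes the two.
Spot check at x=1, y=-2, z=3 — f: t = 20; ((abs(5) < (x - y)) and ((t + t) > max(9, 4))) -> false; return -20. g: t = 20; (((x - y) > max(5, (-5))) and ((t + t) > max(9, 4))) -> false; return -20. Both give -20.
Across all 84 domain points the two functions coincide.
verdict: equivalent


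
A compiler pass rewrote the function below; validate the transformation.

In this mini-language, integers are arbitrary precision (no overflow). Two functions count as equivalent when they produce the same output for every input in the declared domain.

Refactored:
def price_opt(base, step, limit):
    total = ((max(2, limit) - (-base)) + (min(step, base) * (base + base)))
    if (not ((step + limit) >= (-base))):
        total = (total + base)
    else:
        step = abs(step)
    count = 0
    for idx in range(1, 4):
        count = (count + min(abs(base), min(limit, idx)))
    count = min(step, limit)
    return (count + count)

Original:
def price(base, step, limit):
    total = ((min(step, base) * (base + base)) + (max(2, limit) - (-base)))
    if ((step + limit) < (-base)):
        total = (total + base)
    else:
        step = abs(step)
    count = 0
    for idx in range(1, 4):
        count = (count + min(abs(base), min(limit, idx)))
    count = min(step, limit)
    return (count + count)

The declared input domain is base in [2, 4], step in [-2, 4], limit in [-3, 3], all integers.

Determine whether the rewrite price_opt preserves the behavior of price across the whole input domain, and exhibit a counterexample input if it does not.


Differences: boolean connective usage differs; also comparison usage differs — yet all 147 inputs agree.
verdict: equivalent
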